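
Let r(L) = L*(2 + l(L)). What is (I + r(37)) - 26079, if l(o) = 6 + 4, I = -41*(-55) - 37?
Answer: -23417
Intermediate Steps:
I = 2218 (I = 2255 - 37 = 2218)
l(o) = 10
r(L) = 12*L (r(L) = L*(2 + 10) = L*12 = 12*L)
(I + r(37)) - 26079 = (2218 + 12*37) - 26079 = (2218 + 444) - 26079 = 2662 - 26079 = -23417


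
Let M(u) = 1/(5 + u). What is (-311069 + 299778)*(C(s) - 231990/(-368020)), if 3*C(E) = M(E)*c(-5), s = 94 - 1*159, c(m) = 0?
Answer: -261939909/36802 ≈ -7117.5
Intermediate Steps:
s = -65 (s = 94 - 159 = -65)
C(E) = 0 (C(E) = (0/(5 + E))/3 = (⅓)*0 = 0)
(-311069 + 299778)*(C(s) - 231990/(-368020)) = (-311069 + 299778)*(0 - 231990/(-368020)) = -11291*(0 - 231990*(-1/368020)) = -11291*(0 + 23199/36802) = -11291*23199/36802 = -261939909/36802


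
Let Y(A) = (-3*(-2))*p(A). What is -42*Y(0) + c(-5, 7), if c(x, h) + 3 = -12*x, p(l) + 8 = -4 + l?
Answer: 3081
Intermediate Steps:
p(l) = -12 + l (p(l) = -8 + (-4 + l) = -12 + l)
c(x, h) = -3 - 12*x
Y(A) = -72 + 6*A (Y(A) = (-3*(-2))*(-12 + A) = 6*(-12 + A) = -72 + 6*A)
-42*Y(0) + c(-5, 7) = -42*(-72 + 6*0) + (-3 - 12*(-5)) = -42*(-72 + 0) + (-3 + 60) = -42*(-72) + 57 = 3024 + 57 = 3081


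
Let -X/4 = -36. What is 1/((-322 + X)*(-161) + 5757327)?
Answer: 1/5785985 ≈ 1.7283e-7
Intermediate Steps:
X = 144 (X = -4*(-36) = 144)
1/((-322 + X)*(-161) + 5757327) = 1/((-322 + 144)*(-161) + 5757327) = 1/(-178*(-161) + 5757327) = 1/(28658 + 5757327) = 1/5785985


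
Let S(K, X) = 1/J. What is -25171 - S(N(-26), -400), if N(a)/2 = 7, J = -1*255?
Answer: -6418604/255 ≈ -25171.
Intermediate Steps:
J = -255
N(a) = 14 (N(a) = 2*7 = 14)
S(K, X) = -1/255 (S(K, X) = 1/(-255) = -1/255)
-25171 - S(N(-26), -400) = -25171 - 1*(-1/255) = -25171 + 1/255 = -6418604/255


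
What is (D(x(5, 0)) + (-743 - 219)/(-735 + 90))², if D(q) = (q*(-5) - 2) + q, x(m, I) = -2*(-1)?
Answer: 30118144/416025 ≈ 72.395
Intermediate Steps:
x(m, I) = 2
D(q) = -2 - 4*q (D(q) = (-5*q - 2) + q = (-2 - 5*q) + q = -2 - 4*q)
(D(x(5, 0)) + (-743 - 219)/(-735 + 90))² = ((-2 - 4*2) + (-743 - 219)/(-735 + 90))² = ((-2 - 8) - 962/(-645))² = (-10 - 962*(-1/645))² = (-10 + 962/645)² = (-5488/645)² = 30118144/416025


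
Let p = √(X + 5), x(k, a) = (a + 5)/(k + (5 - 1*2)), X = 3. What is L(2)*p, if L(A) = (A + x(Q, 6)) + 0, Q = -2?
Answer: 26*√2 ≈ 36.770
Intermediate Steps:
x(k, a) = (5 + a)/(3 + k) (x(k, a) = (5 + a)/(k + (5 - 2)) = (5 + a)/(k + 3) = (5 + a)/(3 + k))
L(A) = 11 + A (L(A) = (A + (5 + 6)/(3 - 2)) + 0 = (A + 11/1) + 0 = (A + 1*11) + 0 = (A + 11) + 0 = (11 + A) + 0 = 11 + A)
p = 2*√2 (p = √(3 + 5) = √8 = 2*√2 ≈ 2.8284)
L(2)*p = (11 + 2)*(2*√2) = 13*(2*√2) = 26*√2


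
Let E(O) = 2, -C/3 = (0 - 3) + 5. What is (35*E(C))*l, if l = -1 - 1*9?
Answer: -700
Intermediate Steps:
C = -6 (C = -3*((0 - 3) + 5) = -3*(-3 + 5) = -3*2 = -6)
l = -10 (l = -1 - 9 = -10)
(35*E(C))*l = (35*2)*(-10) = 70*(-10) = -700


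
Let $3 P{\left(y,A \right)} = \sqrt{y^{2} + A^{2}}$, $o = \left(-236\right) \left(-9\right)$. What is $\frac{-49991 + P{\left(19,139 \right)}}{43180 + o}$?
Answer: $- \frac{49991}{45304} + \frac{\sqrt{19682}}{135912} \approx -1.1024$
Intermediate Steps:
$o = 2124$
$P{\left(y,A \right)} = \frac{\sqrt{A^{2} + y^{2}}}{3}$ ($P{\left(y,A \right)} = \frac{\sqrt{y^{2} + A^{2}}}{3} = \frac{\sqrt{A^{2} + y^{2}}}{3}$)
$\frac{-49991 + P{\left(19,139 \right)}}{43180 + o} = \frac{-49991 + \frac{\sqrt{139^{2} + 19^{2}}}{3}}{43180 + 2124} = \frac{-49991 + \frac{\sqrt{19321 + 361}}{3}}{45304} = \left(-49991 + \frac{\sqrt{19682}}{3}\right) \frac{1}{45304} = - \frac{49991}{45304} + \frac{\sqrt{19682}}{135912}$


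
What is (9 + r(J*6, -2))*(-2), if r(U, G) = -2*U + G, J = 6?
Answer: 130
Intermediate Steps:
r(U, G) = G - 2*U
(9 + r(J*6, -2))*(-2) = (9 + (-2 - 12*6))*(-2) = (9 + (-2 - 2*36))*(-2) = (9 + (-2 - 72))*(-2) = (9 - 74)*(-2) = -65*(-2) = 130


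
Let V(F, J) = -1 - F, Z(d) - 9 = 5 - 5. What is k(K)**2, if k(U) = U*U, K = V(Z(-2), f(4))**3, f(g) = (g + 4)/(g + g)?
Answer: 1000000000000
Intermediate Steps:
Z(d) = 9 (Z(d) = 9 + (5 - 5) = 9 + 0 = 9)
f(g) = (4 + g)/(2*g) (f(g) = (4 + g)/((2*g)) = (4 + g)*(1/(2*g)) = (4 + g)/(2*g))
K = -1000 (K = (-1 - 1*9)**3 = (-1 - 9)**3 = (-10)**3 = -1000)
k(U) = U**2
k(K)**2 = ((-1000)**2)**2 = 1000000**2 = 1000000000000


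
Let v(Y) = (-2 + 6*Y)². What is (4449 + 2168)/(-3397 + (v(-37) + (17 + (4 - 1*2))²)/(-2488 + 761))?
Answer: -11427559/5917156 ≈ -1.9313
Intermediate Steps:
(4449 + 2168)/(-3397 + (v(-37) + (17 + (4 - 1*2))²)/(-2488 + 761)) = (4449 + 2168)/(-3397 + (4*(-1 + 3*(-37))² + (17 + (4 - 1*2))²)/(-2488 + 761)) = 6617/(-3397 + (4*(-1 - 111)² + (17 + (4 - 2))²)/(-1727)) = 6617/(-3397 + (4*(-112)² + (17 + 2)²)*(-1/1727)) = 6617/(-3397 + (4*12544 + 19²)*(-1/1727)) = 6617/(-3397 + (50176 + 361)*(-1/1727)) = 6617/(-3397 + 50537*(-1/1727)) = 6617/(-3397 - 50537/1727) = 6617/(-5917156/1727) = 6617*(-1727/5917156) = -11427559/5917156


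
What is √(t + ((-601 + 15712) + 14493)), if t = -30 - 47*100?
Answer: √24874 ≈ 157.71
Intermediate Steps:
t = -4730 (t = -30 - 4700 = -4730)
√(t + ((-601 + 15712) + 14493)) = √(-4730 + ((-601 + 15712) + 14493)) = √(-4730 + (15111 + 14493)) = √(-4730 + 29604) = √24874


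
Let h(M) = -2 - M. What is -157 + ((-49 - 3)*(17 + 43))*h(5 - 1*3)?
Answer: 12323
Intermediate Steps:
-157 + ((-49 - 3)*(17 + 43))*h(5 - 1*3) = -157 + ((-49 - 3)*(17 + 43))*(-2 - (5 - 1*3)) = -157 + (-52*60)*(-2 - (5 - 3)) = -157 - 3120*(-2 - 1*2) = -157 - 3120*(-2 - 2) = -157 - 3120*(-4) = -157 + 12480 = 12323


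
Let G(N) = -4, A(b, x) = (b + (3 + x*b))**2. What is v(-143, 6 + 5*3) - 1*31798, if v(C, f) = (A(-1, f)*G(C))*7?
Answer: -41906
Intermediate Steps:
A(b, x) = (3 + b + b*x)**2 (A(b, x) = (b + (3 + b*x))**2 = (3 + b + b*x)**2)
v(C, f) = -28*(2 - f)**2 (v(C, f) = ((3 - 1 - f)**2*(-4))*7 = ((2 - f)**2*(-4))*7 = -4*(2 - f)**2*7 = -28*(2 - f)**2)
v(-143, 6 + 5*3) - 1*31798 = -28*(-2 + (6 + 5*3))**2 - 1*31798 = -28*(-2 + (6 + 15))**2 - 31798 = -28*(-2 + 21)**2 - 31798 = -28*19**2 - 31798 = -28*361 - 31798 = -10108 - 31798 = -41906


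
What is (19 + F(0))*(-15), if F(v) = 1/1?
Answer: -300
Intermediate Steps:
F(v) = 1
(19 + F(0))*(-15) = (19 + 1)*(-15) = 20*(-15) = -300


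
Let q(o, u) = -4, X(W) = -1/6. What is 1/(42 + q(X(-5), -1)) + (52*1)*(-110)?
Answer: -217359/38 ≈ -5720.0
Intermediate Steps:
X(W) = -⅙ (X(W) = -1*⅙ = -⅙)
1/(42 + q(X(-5), -1)) + (52*1)*(-110) = 1/(42 - 4) + (52*1)*(-110) = 1/38 + 52*(-110) = 1/38 - 5720 = -217359/38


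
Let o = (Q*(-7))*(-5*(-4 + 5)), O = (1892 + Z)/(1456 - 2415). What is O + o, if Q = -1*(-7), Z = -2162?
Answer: 235225/959 ≈ 245.28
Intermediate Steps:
Q = 7
O = 270/959 (O = (1892 - 2162)/(1456 - 2415) = -270/(-959) = -270*(-1/959) = 270/959 ≈ 0.28154)
o = 245 (o = (7*(-7))*(-5*(-4 + 5)) = -(-245) = -49*(-5) = 245)
O + o = 270/959 + 245 = 235225/959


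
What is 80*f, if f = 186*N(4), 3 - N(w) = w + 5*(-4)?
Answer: 282720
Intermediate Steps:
N(w) = 23 - w (N(w) = 3 - (w + 5*(-4)) = 3 - (w - 20) = 3 - (-20 + w) = 3 + (20 - w) = 23 - w)
f = 3534 (f = 186*(23 - 1*4) = 186*(23 - 4) = 186*19 = 3534)
80*f = 80*3534 = 282720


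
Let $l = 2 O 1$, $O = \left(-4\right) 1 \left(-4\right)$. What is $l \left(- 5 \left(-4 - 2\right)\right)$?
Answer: $960$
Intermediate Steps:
$O = 16$ ($O = \left(-4\right) \left(-4\right) = 16$)
$l = 32$ ($l = 2 \cdot 16 \cdot 1 = 32 \cdot 1 = 32$)
$l \left(- 5 \left(-4 - 2\right)\right) = 32 \left(- 5 \left(-4 - 2\right)\right) = 32 \left(\left(-5\right) \left(-6\right)\right) = 32 \cdot 30 = 960$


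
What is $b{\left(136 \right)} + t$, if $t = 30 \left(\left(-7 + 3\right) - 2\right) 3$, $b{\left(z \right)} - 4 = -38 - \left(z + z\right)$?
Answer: $-846$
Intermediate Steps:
$b{\left(z \right)} = -34 - 2 z$ ($b{\left(z \right)} = 4 - \left(38 + 2 z\right) = -34 - 2 z$)
$t = -540$ ($t = 30 \left(-4 - 2\right) 3 = 30 \left(-6\right) 3 = \left(-180\right) 3 = -540$)
$b{\left(136 \right)} + t = \left(-34 - 272\right) - 540 = -306 - 540 = -846$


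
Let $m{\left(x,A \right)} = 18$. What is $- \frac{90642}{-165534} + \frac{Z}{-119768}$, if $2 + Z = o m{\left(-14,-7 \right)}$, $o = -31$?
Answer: $\frac{228098127}{413034919} \approx 0.55225$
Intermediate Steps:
$Z = -560$ ($Z = -2 - 558 = -560$)
$- \frac{90642}{-165534} + \frac{Z}{-119768} = - \frac{90642}{-165534} - \frac{560}{-119768} = \left(-90642\right) \left(- \frac{1}{165534}\right) - - \frac{70}{14971} = \frac{15107}{27589} + \frac{70}{14971} = \frac{228098127}{413034919}$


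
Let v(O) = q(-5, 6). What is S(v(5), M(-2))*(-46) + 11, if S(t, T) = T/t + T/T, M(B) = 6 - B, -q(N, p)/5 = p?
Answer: -341/15 ≈ -22.733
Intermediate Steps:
q(N, p) = -5*p
v(O) = -30 (v(O) = -5*6 = -30)
S(t, T) = 1 + T/t (S(t, T) = T/t + 1 = 1 + T/t)
S(v(5), M(-2))*(-46) + 11 = (((6 - 1*(-2)) - 30)/(-30))*(-46) + 11 = -((6 + 2) - 30)/30*(-46) + 11 = -(8 - 30)/30*(-46) + 11 = -1/30*(-22)*(-46) + 11 = (11/15)*(-46) + 11 = -506/15 + 11 = -341/15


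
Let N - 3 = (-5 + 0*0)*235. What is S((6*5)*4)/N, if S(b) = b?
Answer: -30/293 ≈ -0.10239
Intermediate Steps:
N = -1172 (N = 3 + (-5 + 0*0)*235 = 3 + (-5 + 0)*235 = 3 - 5*235 = 3 - 1175 = -1172)
S((6*5)*4)/N = ((6*5)*4)/(-1172) = (30*4)*(-1/1172) = 120*(-1/1172) = -30/293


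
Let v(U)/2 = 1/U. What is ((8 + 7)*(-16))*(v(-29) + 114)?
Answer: -792960/29 ≈ -27343.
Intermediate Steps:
v(U) = 2/U
((8 + 7)*(-16))*(v(-29) + 114) = ((8 + 7)*(-16))*(2/(-29) + 114) = (15*(-16))*(2*(-1/29) + 114) = -240*(-2/29 + 114) = -240*3304/29 = -792960/29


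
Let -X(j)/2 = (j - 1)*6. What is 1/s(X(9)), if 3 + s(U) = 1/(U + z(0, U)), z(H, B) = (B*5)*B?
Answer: -45984/137951 ≈ -0.33334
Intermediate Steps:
z(H, B) = 5*B**2 (z(H, B) = (5*B)*B = 5*B**2)
X(j) = 12 - 12*j (X(j) = -2*(j - 1)*6 = -2*(-1 + j)*6 = -2*(-6 + 6*j) = 12 - 12*j)
s(U) = -3 + 1/(U + 5*U**2)
1/s(X(9)) = 1/((1 - 15*(12 - 12*9)**2 - 3*(12 - 12*9))/((12 - 12*9)*(1 + 5*(12 - 12*9)))) = 1/((1 - 15*(12 - 108)**2 - 3*(12 - 108))/((12 - 108)*(1 + 5*(12 - 108)))) = 1/((1 - 15*(-96)**2 - 3*(-96))/((-96)*(1 + 5*(-96)))) = 1/(-(1 - 15*9216 + 288)/(96*(1 - 480))) = 1/(-1/96*(1 - 138240 + 288)/(-479)) = 1/(-1/96*(-1/479)*(-137951)) = 1/(-137951/45984) = -45984/137951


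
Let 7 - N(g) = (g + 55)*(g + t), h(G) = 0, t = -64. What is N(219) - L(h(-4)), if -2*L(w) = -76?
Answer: -42501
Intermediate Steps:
L(w) = 38 (L(w) = -1/2*(-76) = 38)
N(g) = 7 - (-64 + g)*(55 + g) (N(g) = 7 - (g + 55)*(g - 64) = 7 - (55 + g)*(-64 + g) = 7 - (-64 + g)*(55 + g))
N(219) - L(h(-4)) = (3527 - 1*219**2 + 9*219) - 1*38 = (3527 - 1*47961 + 1971) - 38 = (3527 - 47961 + 1971) - 38 = -42463 - 38 = -42501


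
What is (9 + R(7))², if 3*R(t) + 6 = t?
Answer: 784/9 ≈ 87.111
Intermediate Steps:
R(t) = -2 + t/3
(9 + R(7))² = (9 + (-2 + (⅓)*7))² = (9 + (-2 + 7/3))² = (9 + ⅓)² = (28/3)² = 784/9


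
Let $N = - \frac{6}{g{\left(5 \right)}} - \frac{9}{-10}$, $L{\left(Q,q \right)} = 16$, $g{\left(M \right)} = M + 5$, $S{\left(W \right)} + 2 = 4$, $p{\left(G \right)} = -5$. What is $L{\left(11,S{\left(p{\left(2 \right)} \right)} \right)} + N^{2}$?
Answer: $\frac{1609}{100} \approx 16.09$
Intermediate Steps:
$S{\left(W \right)} = 2$ ($S{\left(W \right)} = -2 + 4 = 2$)
$g{\left(M \right)} = 5 + M$
$N = \frac{3}{10}$ ($N = - \frac{6}{5 + 5} - \frac{9}{-10} = - \frac{6}{10} - - \frac{9}{10} = \left(-6\right) \frac{1}{10} + \frac{9}{10} = - \frac{3}{5} + \frac{9}{10} = \frac{3}{10} \approx 0.3$)
$L{\left(11,S{\left(p{\left(2 \right)} \right)} \right)} + N^{2} = 16 + \left(\frac{3}{10}\right)^{2} = 16 + \frac{9}{100} = \frac{1609}{100}$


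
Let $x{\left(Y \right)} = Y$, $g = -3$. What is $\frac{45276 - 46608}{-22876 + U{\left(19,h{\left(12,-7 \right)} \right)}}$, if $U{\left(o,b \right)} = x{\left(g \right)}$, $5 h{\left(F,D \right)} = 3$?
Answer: $\frac{1332}{22879} \approx 0.058219$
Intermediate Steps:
$h{\left(F,D \right)} = \frac{3}{5}$ ($h{\left(F,D \right)} = \frac{1}{5} \cdot 3 = \frac{3}{5}$)
$U{\left(o,b \right)} = -3$
$\frac{45276 - 46608}{-22876 + U{\left(19,h{\left(12,-7 \right)} \right)}} = \frac{45276 - 46608}{-22876 - 3} = - \frac{1332}{-22879} = \left(-1332\right) \left(- \frac{1}{22879}\right) = \frac{1332}{22879}$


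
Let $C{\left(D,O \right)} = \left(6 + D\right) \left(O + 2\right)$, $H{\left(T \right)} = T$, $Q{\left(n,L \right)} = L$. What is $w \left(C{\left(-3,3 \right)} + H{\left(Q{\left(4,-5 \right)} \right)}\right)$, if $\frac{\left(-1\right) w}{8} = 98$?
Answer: $-7840$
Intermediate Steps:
$w = -784$ ($w = \left(-8\right) 98 = -784$)
$C{\left(D,O \right)} = \left(2 + O\right) \left(6 + D\right)$ ($C{\left(D,O \right)} = \left(6 + D\right) \left(2 + O\right) = \left(2 + O\right) \left(6 + D\right)$)
$w \left(C{\left(-3,3 \right)} + H{\left(Q{\left(4,-5 \right)} \right)}\right) = - 784 \left(\left(12 + 2 \left(-3\right) + 6 \cdot 3 - 9\right) - 5\right) = - 784 \left(\left(12 - 6 + 18 - 9\right) - 5\right) = - 784 \left(15 - 5\right) = \left(-784\right) 10 = -7840$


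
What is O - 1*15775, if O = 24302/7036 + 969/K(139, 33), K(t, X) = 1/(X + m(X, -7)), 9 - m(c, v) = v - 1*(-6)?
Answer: 91100207/3518 ≈ 25895.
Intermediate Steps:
m(c, v) = 3 - v (m(c, v) = 9 - (v - 1*(-6)) = 9 - (v + 6) = 9 - (6 + v) = 9 + (-6 - v) = 3 - v)
K(t, X) = 1/(10 + X) (K(t, X) = 1/(X + (3 - 1*(-7))) = 1/(X + (3 + 7)) = 1/(X + 10) = 1/(10 + X))
O = 146596657/3518 (O = 24302/7036 + 969/(1/(10 + 33)) = 24302*(1/7036) + 969/(1/43) = 12151/3518 + 969/(1/43) = 12151/3518 + 969*43 = 12151/3518 + 41667 = 146596657/3518 ≈ 41670.)
O - 1*15775 = 146596657/3518 - 1*15775 = 146596657/3518 - 15775 = 91100207/3518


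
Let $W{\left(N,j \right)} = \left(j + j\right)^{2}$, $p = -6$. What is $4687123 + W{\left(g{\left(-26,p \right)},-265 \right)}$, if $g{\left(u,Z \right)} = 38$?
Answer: $4968023$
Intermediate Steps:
$W{\left(N,j \right)} = 4 j^{2}$ ($W{\left(N,j \right)} = \left(2 j\right)^{2} = 4 j^{2}$)
$4687123 + W{\left(g{\left(-26,p \right)},-265 \right)} = 4687123 + 4 \left(-265\right)^{2} = 4687123 + 4 \cdot 70225 = 4687123 + 280900 = 4968023$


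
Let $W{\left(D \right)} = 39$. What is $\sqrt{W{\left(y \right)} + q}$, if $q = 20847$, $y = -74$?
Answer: $59 \sqrt{6} \approx 144.52$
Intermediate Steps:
$\sqrt{W{\left(y \right)} + q} = \sqrt{39 + 20847} = \sqrt{20886} = 59 \sqrt{6}$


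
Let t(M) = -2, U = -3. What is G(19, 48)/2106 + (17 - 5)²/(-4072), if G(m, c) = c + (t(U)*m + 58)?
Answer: -1648/535977 ≈ -0.0030748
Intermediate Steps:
G(m, c) = 58 + c - 2*m (G(m, c) = c + (-2*m + 58) = c + (58 - 2*m) = 58 + c - 2*m)
G(19, 48)/2106 + (17 - 5)²/(-4072) = (58 + 48 - 2*19)/2106 + (17 - 5)²/(-4072) = (58 + 48 - 38)*(1/2106) + 12²*(-1/4072) = 68*(1/2106) + 144*(-1/4072) = 34/1053 - 18/509 = -1648/535977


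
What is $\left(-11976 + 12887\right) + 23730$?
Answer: $24641$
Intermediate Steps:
$\left(-11976 + 12887\right) + 23730 = 911 + 23730 = 24641$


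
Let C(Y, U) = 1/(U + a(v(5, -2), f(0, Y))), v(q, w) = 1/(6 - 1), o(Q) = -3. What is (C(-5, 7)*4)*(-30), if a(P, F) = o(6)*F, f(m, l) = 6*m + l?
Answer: -60/11 ≈ -5.4545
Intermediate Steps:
v(q, w) = 1/5
f(m, l) = l + 6*m
a(P, F) = -3*F
C(Y, U) = 1/(U - 3*Y) (C(Y, U) = 1/(U - 3*(Y + 6*0)) = 1/(U - 3*(Y + 0)) = 1/(U - 3*Y))
(C(-5, 7)*4)*(-30) = (4/(7 - 3*(-5)))*(-30) = (4/(7 + 15))*(-30) = (4/22)*(-30) = ((1/22)*4)*(-30) = (2/11)*(-30) = -60/11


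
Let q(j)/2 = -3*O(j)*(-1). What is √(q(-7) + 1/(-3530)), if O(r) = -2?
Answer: I*√149534330/3530 ≈ 3.4641*I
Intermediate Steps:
q(j) = -12 (q(j) = 2*(-3*(-2)*(-1)) = 2*(6*(-1)) = 2*(-6) = -12)
√(q(-7) + 1/(-3530)) = √(-12 + 1/(-3530)) = √(-12 - 1/3530) = √(-42361/3530) = I*√149534330/3530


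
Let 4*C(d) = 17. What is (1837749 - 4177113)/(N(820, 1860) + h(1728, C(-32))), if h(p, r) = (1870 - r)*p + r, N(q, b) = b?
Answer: -9357456/12903521 ≈ -0.72519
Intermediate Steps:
C(d) = 17/4 (C(d) = (1/4)*17 = 17/4)
h(p, r) = r + p*(1870 - r) (h(p, r) = p*(1870 - r) + r = r + p*(1870 - r))
(1837749 - 4177113)/(N(820, 1860) + h(1728, C(-32))) = (1837749 - 4177113)/(1860 + (17/4 + 1870*1728 - 1*1728*17/4)) = -2339364/(1860 + (17/4 + 3231360 - 7344)) = -2339364/(1860 + 12896081/4) = -2339364/12903521/4 = -2339364*4/12903521 = -9357456/12903521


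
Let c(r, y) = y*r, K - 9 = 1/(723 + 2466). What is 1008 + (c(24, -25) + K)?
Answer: 1329814/3189 ≈ 417.00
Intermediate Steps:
K = 28702/3189 (K = 9 + 1/(723 + 2466) = 9 + 1/3189 = 28702/3189 ≈ 9.0003)
c(r, y) = r*y
1008 + (c(24, -25) + K) = 1008 + (24*(-25) + 28702/3189) = 1008 + (-600 + 28702/3189) = 1008 - 1884698/3189 = 1329814/3189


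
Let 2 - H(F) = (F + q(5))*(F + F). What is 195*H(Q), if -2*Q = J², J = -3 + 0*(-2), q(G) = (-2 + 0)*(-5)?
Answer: 20085/2 ≈ 10043.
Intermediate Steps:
q(G) = 10 (q(G) = -2*(-5) = 10)
J = -3 (J = -3 + 0 = -3)
Q = -9/2 (Q = -½*(-3)² = -½*9 = -9/2 ≈ -4.5000)
H(F) = 2 - 2*F*(10 + F) (H(F) = 2 - (F + 10)*(F + F) = 2 - (10 + F)*2*F = 2 - 2*F*(10 + F))
195*H(Q) = 195*(2 - 20*(-9/2) - 2*(-9/2)²) = 195*(2 + 90 - 2*81/4) = 195*(2 + 90 - 81/2) = 195*(103/2) = 20085/2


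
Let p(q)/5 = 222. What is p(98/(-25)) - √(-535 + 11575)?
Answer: 1110 - 4*√690 ≈ 1004.9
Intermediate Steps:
p(q) = 1110 (p(q) = 5*222 = 1110)
p(98/(-25)) - √(-535 + 11575) = 1110 - √(-535 + 11575) = 1110 - √11040 = 1110 - 4*√690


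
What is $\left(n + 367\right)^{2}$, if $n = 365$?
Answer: $535824$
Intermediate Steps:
$\left(n + 367\right)^{2} = \left(365 + 367\right)^{2} = 732^{2} = 535824$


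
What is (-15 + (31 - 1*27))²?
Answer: 121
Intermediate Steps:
(-15 + (31 - 1*27))² = (-15 + (31 - 27))² = (-15 + 4)² = (-11)² = 121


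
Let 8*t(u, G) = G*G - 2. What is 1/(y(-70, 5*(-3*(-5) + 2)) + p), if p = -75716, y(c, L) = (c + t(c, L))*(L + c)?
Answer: -8/505783 ≈ -1.5817e-5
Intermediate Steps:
t(u, G) = -¼ + G²/8 (t(u, G) = (G*G - 2)/8 = (G² - 2)/8 = (-2 + G²)/8 = -¼ + G²/8)
y(c, L) = (L + c)*(-¼ + c + L²/8) (y(c, L) = (c + (-¼ + L²/8))*(L + c) = (-¼ + c + L²/8)*(L + c) = (L + c)*(-¼ + c + L²/8))
1/(y(-70, 5*(-3*(-5) + 2)) + p) = 1/(((-70)² + (5*(-3*(-5) + 2))*(-70) + (5*(-3*(-5) + 2))*(-2 + (5*(-3*(-5) + 2))²)/8 + (⅛)*(-70)*(-2 + (5*(-3*(-5) + 2))²)) - 75716) = 1/((4900 + (5*(15 + 2))*(-70) + (5*(15 + 2))*(-2 + (5*(15 + 2))²)/8 + (⅛)*(-70)*(-2 + (5*(15 + 2))²)) - 75716) = 1/((4900 + (5*17)*(-70) + (5*17)*(-2 + (5*17)²)/8 + (⅛)*(-70)*(-2 + (5*17)²)) - 75716) = 1/((4900 + 85*(-70) + (⅛)*85*(-2 + 85²) + (⅛)*(-70)*(-2 + 85²)) - 75716) = 1/((4900 - 5950 + (⅛)*85*(-2 + 7225) + (⅛)*(-70)*(-2 + 7225)) - 75716) = 1/((4900 - 5950 + (⅛)*85*7223 + (⅛)*(-70)*7223) - 75716) = 1/((4900 - 5950 + 613955/8 - 252805/4) - 75716) = 1/(99945/8 - 75716) = 1/(-505783/8) = -8/505783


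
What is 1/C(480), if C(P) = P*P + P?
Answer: 1/230880 ≈ 4.3313e-6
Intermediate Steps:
C(P) = P + P² (C(P) = P² + P = P + P²)
1/C(480) = 1/(480*(1 + 480)) = 1/(480*481) = 1/230880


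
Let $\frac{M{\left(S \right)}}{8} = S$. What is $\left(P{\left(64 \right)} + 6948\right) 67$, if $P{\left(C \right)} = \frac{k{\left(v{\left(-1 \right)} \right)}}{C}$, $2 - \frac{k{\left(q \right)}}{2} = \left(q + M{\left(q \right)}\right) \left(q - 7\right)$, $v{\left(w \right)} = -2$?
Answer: $465181$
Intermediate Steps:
$M{\left(S \right)} = 8 S$
$k{\left(q \right)} = 4 - 18 q \left(-7 + q\right)$ ($k{\left(q \right)} = 4 - 2 \left(q + 8 q\right) \left(q - 7\right) = 4 - 2 \cdot 9 q \left(-7 + q\right) = 4 - 18 q \left(-7 + q\right)$)
$P{\left(C \right)} = - \frac{320}{C}$ ($P{\left(C \right)} = \frac{4 - 18 \left(-2\right)^{2} + 126 \left(-2\right)}{C} = \frac{4 - 72 - 252}{C} = - \frac{320}{C}$)
$\left(P{\left(64 \right)} + 6948\right) 67 = \left(- \frac{320}{64} + 6948\right) 67 = \left(\left(-320\right) \frac{1}{64} + 6948\right) 67 = \left(-5 + 6948\right) 67 = 6943 \cdot 67 = 465181$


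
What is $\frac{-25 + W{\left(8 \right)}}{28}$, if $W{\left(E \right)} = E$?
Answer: $- \frac{17}{28} \approx -0.60714$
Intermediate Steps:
$\frac{-25 + W{\left(8 \right)}}{28} = \frac{-25 + 8}{28} = \frac{1}{28} \left(-17\right) = - \frac{17}{28}$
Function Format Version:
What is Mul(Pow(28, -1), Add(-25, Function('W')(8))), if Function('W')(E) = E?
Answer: Rational(-17, 28) ≈ -0.60714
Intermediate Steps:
Mul(Pow(28, -1), Add(-25, Function('W')(8))) = Mul(Pow(28, -1), Add(-25, 8)) = Mul(Rational(1, 28), -17) = Rational(-17, 28)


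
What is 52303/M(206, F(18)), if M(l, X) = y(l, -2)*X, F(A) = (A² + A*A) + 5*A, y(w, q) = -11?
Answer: -52303/8118 ≈ -6.4428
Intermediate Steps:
F(A) = 2*A² + 5*A (F(A) = (A² + A²) + 5*A = 2*A² + 5*A)
M(l, X) = -11*X
52303/M(206, F(18)) = 52303/((-198*(5 + 2*18))) = 52303/((-198*(5 + 36))) = 52303/((-198*41)) = 52303/((-11*738)) = 52303/(-8118) = 52303*(-1/8118) = -52303/8118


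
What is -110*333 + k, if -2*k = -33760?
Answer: -19750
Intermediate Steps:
k = 16880 (k = -½*(-33760) = 16880)
-110*333 + k = -110*333 + 16880 = -36630 + 16880 = -19750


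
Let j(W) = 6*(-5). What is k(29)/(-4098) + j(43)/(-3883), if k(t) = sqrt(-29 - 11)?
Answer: 30/3883 - I*sqrt(10)/2049 ≈ 0.007726 - 0.0015433*I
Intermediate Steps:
j(W) = -30
k(t) = 2*I*sqrt(10) (k(t) = sqrt(-40) = 2*I*sqrt(10))
k(29)/(-4098) + j(43)/(-3883) = (2*I*sqrt(10))/(-4098) - 30/(-3883) = (2*I*sqrt(10))*(-1/4098) - 30*(-1/3883) = -I*sqrt(10)/2049 + 30/3883 = 30/3883 - I*sqrt(10)/2049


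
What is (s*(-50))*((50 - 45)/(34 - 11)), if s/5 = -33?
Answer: 41250/23 ≈ 1793.5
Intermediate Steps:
s = -165 (s = 5*(-33) = -165)
(s*(-50))*((50 - 45)/(34 - 11)) = (-165*(-50))*((50 - 45)/(34 - 11)) = 8250*(5/23) = 41250/23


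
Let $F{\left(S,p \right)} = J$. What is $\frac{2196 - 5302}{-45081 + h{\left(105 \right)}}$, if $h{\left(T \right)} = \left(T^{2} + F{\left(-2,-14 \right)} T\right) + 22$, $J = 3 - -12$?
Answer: $\frac{3106}{32459} \approx 0.09569$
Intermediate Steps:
$J = 15$ ($J = 3 + 12 = 15$)
$F{\left(S,p \right)} = 15$
$h{\left(T \right)} = 22 + T^{2} + 15 T$ ($h{\left(T \right)} = \left(T^{2} + 15 T\right) + 22 = 22 + T^{2} + 15 T$)
$\frac{2196 - 5302}{-45081 + h{\left(105 \right)}} = \frac{2196 - 5302}{-45081 + \left(22 + 105^{2} + 15 \cdot 105\right)} = \frac{2196 - 5302}{-45081 + \left(22 + 11025 + 1575\right)} = - \frac{3106}{-45081 + 12622} = - \frac{3106}{-32459} = \left(-3106\right) \left(- \frac{1}{32459}\right) = \frac{3106}{32459}$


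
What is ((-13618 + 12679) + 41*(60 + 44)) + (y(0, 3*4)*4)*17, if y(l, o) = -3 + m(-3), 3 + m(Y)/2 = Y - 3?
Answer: 1897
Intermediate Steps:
m(Y) = -12 + 2*Y (m(Y) = -6 + 2*(Y - 3) = -6 + 2*(-3 + Y) = -6 + (-6 + 2*Y) = -12 + 2*Y)
y(l, o) = -21 (y(l, o) = -3 + (-12 + 2*(-3)) = -3 + (-12 - 6) = -3 - 18 = -21)
((-13618 + 12679) + 41*(60 + 44)) + (y(0, 3*4)*4)*17 = ((-13618 + 12679) + 41*(60 + 44)) - 21*4*17 = (-939 + 41*104) - 84*17 = (-939 + 4264) - 1428 = 3325 - 1428 = 1897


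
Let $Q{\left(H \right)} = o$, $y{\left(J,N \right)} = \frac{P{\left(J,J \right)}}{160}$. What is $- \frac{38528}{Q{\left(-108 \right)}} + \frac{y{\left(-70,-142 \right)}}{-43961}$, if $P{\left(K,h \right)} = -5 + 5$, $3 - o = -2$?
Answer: $- \frac{38528}{5} \approx -7705.6$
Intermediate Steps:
$o = 5$ ($o = 3 - -2 = 3 + 2 = 5$)
$P{\left(K,h \right)} = 0$
$y{\left(J,N \right)} = 0$ ($y{\left(J,N \right)} = \frac{0}{160} = 0 \cdot \frac{1}{160} = 0$)
$Q{\left(H \right)} = 5$
$- \frac{38528}{Q{\left(-108 \right)}} + \frac{y{\left(-70,-142 \right)}}{-43961} = - \frac{38528}{5} + \frac{0}{-43961} = \left(-38528\right) \frac{1}{5} + 0 \left(- \frac{1}{43961}\right) = - \frac{38528}{5} + 0 = - \frac{38528}{5}$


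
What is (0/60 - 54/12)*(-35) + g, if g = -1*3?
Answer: 309/2 ≈ 154.50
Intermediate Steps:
g = -3
(0/60 - 54/12)*(-35) + g = (0/60 - 54/12)*(-35) - 3 = (0*(1/60) - 54*1/12)*(-35) - 3 = (0 - 9/2)*(-35) - 3 = -9/2*(-35) - 3 = 315/2 - 3 = 309/2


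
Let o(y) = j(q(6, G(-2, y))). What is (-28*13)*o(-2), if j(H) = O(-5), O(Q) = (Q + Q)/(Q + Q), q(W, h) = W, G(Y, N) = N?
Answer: -364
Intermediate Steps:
O(Q) = 1 (O(Q) = (2*Q)/((2*Q)) = (2*Q)*(1/(2*Q)) = 1)
j(H) = 1
o(y) = 1
(-28*13)*o(-2) = -28*13*1 = -364*1 = -364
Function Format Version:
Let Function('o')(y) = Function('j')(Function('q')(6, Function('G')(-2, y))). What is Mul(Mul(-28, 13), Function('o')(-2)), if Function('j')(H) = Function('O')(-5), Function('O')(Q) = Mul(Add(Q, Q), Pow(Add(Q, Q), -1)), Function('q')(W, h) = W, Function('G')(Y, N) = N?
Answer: -364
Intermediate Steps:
Function('O')(Q) = 1 (Function('O')(Q) = Mul(Mul(2, Q), Pow(Mul(2, Q), -1)) = Mul(Mul(2, Q), Mul(Rational(1, 2), Pow(Q, -1))) = 1)
Function('j')(H) = 1
Function('o')(y) = 1
Mul(Mul(-28, 13), Function('o')(-2)) = Mul(Mul(-28, 13), 1) = Mul(-364, 1) = -364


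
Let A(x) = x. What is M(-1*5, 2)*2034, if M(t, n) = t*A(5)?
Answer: -50850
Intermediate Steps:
M(t, n) = 5*t (M(t, n) = t*5 = 5*t)
M(-1*5, 2)*2034 = (5*(-1*5))*2034 = (5*(-5))*2034 = -25*2034 = -50850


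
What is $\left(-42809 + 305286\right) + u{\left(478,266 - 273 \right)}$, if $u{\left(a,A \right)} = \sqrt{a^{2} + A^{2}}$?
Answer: $262477 + \sqrt{228533} \approx 2.6296 \cdot 10^{5}$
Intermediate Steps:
$u{\left(a,A \right)} = \sqrt{A^{2} + a^{2}}$
$\left(-42809 + 305286\right) + u{\left(478,266 - 273 \right)} = \left(-42809 + 305286\right) + \sqrt{\left(266 - 273\right)^{2} + 478^{2}} = 262477 + \sqrt{\left(266 - 273\right)^{2} + 228484} = 262477 + \sqrt{\left(-7\right)^{2} + 228484} = 262477 + \sqrt{49 + 228484} = 262477 + \sqrt{228533}$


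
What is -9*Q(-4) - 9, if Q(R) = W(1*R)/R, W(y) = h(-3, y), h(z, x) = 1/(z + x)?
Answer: -261/28 ≈ -9.3214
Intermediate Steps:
h(z, x) = 1/(x + z)
W(y) = 1/(-3 + y) (W(y) = 1/(y - 3) = 1/(-3 + y))
Q(R) = 1/(R*(-3 + R)) (Q(R) = 1/((-3 + 1*R)*R) = 1/((-3 + R)*R) = 1/(R*(-3 + R)))
-9*Q(-4) - 9 = -9/((-4)*(-3 - 4)) - 9 = -(-9)/(4*(-7)) - 9 = -(-9)*(-1)/(4*7) - 9 = -9*1/28 - 9 = -9/28 - 9 = -261/28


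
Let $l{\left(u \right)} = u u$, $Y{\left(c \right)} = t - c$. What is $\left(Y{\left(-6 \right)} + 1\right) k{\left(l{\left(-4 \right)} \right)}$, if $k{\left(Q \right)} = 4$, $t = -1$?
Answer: $24$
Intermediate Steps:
$Y{\left(c \right)} = -1 - c$
$l{\left(u \right)} = u^{2}$
$\left(Y{\left(-6 \right)} + 1\right) k{\left(l{\left(-4 \right)} \right)} = \left(\left(-1 - -6\right) + 1\right) 4 = \left(\left(-1 + 6\right) + 1\right) 4 = \left(5 + 1\right) 4 = 6 \cdot 4 = 24$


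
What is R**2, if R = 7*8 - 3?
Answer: 2809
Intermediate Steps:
R = 53 (R = 56 - 3 = 53)
R**2 = 53**2 = 2809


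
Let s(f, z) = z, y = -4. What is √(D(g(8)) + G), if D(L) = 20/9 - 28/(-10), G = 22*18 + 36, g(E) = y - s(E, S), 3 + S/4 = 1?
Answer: √98330/15 ≈ 20.905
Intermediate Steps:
S = -8 (S = -12 + 4*1 = -12 + 4 = -8)
g(E) = 4 (g(E) = -4 - 1*(-8) = -4 + 8 = 4)
G = 432 (G = 396 + 36 = 432)
D(L) = 226/45 (D(L) = 20*(⅑) - 28*(-⅒) = 20/9 + 14/5 = 226/45)
√(D(g(8)) + G) = √(226/45 + 432) = √(19666/45) = √98330/15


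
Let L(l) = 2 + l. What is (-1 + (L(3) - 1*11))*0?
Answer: 0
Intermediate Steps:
(-1 + (L(3) - 1*11))*0 = (-1 + ((2 + 3) - 1*11))*0 = (-1 + (5 - 11))*0 = (-1 - 6)*0 = -7*0 = 0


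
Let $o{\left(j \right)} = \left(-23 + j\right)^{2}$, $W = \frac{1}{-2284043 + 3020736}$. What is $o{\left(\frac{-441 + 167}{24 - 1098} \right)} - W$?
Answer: $\frac{109901184552259}{212439423717} \approx 517.33$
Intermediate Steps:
$W = \frac{1}{736693} \approx 1.3574 \cdot 10^{-6}$
$o{\left(\frac{-441 + 167}{24 - 1098} \right)} - W = \left(-23 + \frac{-441 + 167}{24 - 1098}\right)^{2} - \frac{1}{736693} = \left(-23 - \frac{274}{-1074}\right)^{2} - \frac{1}{736693} = \left(-23 - - \frac{137}{537}\right)^{2} - \frac{1}{736693} = \left(-23 + \frac{137}{537}\right)^{2} - \frac{1}{736693} = \left(- \frac{12214}{537}\right)^{2} - \frac{1}{736693} = \frac{149181796}{288369} - \frac{1}{736693} = \frac{109901184552259}{212439423717}$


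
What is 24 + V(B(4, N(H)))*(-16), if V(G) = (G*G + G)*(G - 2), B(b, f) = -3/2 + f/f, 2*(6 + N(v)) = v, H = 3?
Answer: 14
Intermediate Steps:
N(v) = -6 + v/2
B(b, f) = -½ (B(b, f) = -3*½ + 1 = -3/2 + 1 = -½)
V(G) = (-2 + G)*(G + G²) (V(G) = (G² + G)*(-2 + G) = (G + G²)*(-2 + G) = (-2 + G)*(G + G²))
24 + V(B(4, N(H)))*(-16) = 24 - (-2 + (-½)² - 1*(-½))/2*(-16) = 24 - (-2 + ¼ + ½)/2*(-16) = 24 - ½*(-5/4)*(-16) = 24 + (5/8)*(-16) = 24 - 10 = 14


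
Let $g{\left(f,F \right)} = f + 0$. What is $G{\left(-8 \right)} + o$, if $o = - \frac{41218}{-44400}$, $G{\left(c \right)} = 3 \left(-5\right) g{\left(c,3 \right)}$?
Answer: $\frac{72557}{600} \approx 120.93$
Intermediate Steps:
$g{\left(f,F \right)} = f$
$G{\left(c \right)} = - 15 c$ ($G{\left(c \right)} = 3 \left(-5\right) c = - 15 c$)
$o = \frac{557}{600}$ ($o = \left(-41218\right) \left(- \frac{1}{44400}\right) = \frac{557}{600} \approx 0.92833$)
$G{\left(-8 \right)} + o = \left(-15\right) \left(-8\right) + \frac{557}{600} = 120 + \frac{557}{600} = \frac{72557}{600}$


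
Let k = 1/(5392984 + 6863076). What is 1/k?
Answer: 12256060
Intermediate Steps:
k = 1/12256060 ≈ 8.1592e-8
1/k = 1/(1/12256060) = 12256060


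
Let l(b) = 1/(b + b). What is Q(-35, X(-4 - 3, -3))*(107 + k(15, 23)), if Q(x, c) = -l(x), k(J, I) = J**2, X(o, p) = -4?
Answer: 166/35 ≈ 4.7429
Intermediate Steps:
l(b) = 1/(2*b)
Q(x, c) = -1/(2*x)
Q(-35, X(-4 - 3, -3))*(107 + k(15, 23)) = (-1/2/(-35))*(107 + 15**2) = (-1/2*(-1/35))*(107 + 225) = (1/70)*332 = 166/35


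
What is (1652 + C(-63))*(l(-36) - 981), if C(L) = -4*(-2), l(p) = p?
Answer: -1688220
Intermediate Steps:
C(L) = 8
(1652 + C(-63))*(l(-36) - 981) = (1652 + 8)*(-36 - 981) = 1660*(-1017) = -1688220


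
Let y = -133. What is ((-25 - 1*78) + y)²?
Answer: 55696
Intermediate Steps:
((-25 - 1*78) + y)² = ((-25 - 1*78) - 133)² = ((-25 - 78) - 133)² = (-103 - 133)² = (-236)² = 55696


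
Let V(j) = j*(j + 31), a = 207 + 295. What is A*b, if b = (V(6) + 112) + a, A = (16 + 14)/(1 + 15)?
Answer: 3135/2 ≈ 1567.5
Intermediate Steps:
a = 502
V(j) = j*(31 + j)
A = 15/8 (A = 30/16 = 30*(1/16) = 15/8 ≈ 1.8750)
b = 836 (b = (6*(31 + 6) + 112) + 502 = (6*37 + 112) + 502 = (222 + 112) + 502 = 334 + 502 = 836)
A*b = (15/8)*836 = 3135/2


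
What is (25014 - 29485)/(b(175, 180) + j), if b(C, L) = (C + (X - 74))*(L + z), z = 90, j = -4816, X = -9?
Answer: -4471/20024 ≈ -0.22328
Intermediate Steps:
b(C, L) = (-83 + C)*(90 + L) (b(C, L) = (C + (-9 - 74))*(L + 90) = (C - 83)*(90 + L) = (-83 + C)*(90 + L))
(25014 - 29485)/(b(175, 180) + j) = (25014 - 29485)/((-7470 - 83*180 + 90*175 + 175*180) - 4816) = -4471/((-7470 - 14940 + 15750 + 31500) - 4816) = -4471/(24840 - 4816) = -4471/20024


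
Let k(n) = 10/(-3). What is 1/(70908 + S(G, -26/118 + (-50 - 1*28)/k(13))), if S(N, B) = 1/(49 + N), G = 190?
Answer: 239/16947013 ≈ 1.4103e-5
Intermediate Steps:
k(n) = -10/3 (k(n) = 10*(-1/3) = -10/3)
1/(70908 + S(G, -26/118 + (-50 - 1*28)/k(13))) = 1/(70908 + 1/(49 + 190)) = 1/(70908 + 1/239) = 1/(16947013/239) = 239/16947013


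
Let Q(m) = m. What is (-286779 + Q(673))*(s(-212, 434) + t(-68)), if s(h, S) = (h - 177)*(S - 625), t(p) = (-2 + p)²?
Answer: -22659309094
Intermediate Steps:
s(h, S) = (-625 + S)*(-177 + h) (s(h, S) = (-177 + h)*(-625 + S) = (-625 + S)*(-177 + h))
(-286779 + Q(673))*(s(-212, 434) + t(-68)) = (-286779 + 673)*((110625 - 625*(-212) - 177*434 + 434*(-212)) + (-2 - 68)²) = -286106*((110625 + 132500 - 76818 - 92008) + (-70)²) = -286106*(74299 + 4900) = -286106*79199 = -22659309094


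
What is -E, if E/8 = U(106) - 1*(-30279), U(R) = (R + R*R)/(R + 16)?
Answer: -14821520/61 ≈ -2.4298e+5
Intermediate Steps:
U(R) = (R + R²)/(16 + R)
E = 14821520/61 (E = 8*(106*(1 + 106)/(16 + 106) - 1*(-30279)) = 8*(106*107/122 + 30279) = 8*(106*(1/122)*107 + 30279) = 8*(5671/61 + 30279) = 8*(1852690/61) = 14821520/61 ≈ 2.4298e+5)
-E = -1*14821520/61 = -14821520/61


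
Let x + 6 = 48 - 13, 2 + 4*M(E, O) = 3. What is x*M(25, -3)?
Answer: 29/4 ≈ 7.2500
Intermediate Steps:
M(E, O) = 1/4 (M(E, O) = -1/2 + (1/4)*3 = -1/2 + 3/4 = 1/4)
x = 29 (x = -6 + (48 - 13) = -6 + 35 = 29)
x*M(25, -3) = 29*(1/4) = 29/4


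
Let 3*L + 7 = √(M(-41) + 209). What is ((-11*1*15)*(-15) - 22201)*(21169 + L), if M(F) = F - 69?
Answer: -1252601000/3 - 19726*√11 ≈ -4.1760e+8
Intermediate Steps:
M(F) = -69 + F
L = -7/3 + √11 (L = -7/3 + √((-69 - 41) + 209)/3 = -7/3 + √(-110 + 209)/3 = -7/3 + √99/3 = -7/3 + (3*√11)/3 = -7/3 + √11 ≈ 0.98329)
((-11*1*15)*(-15) - 22201)*(21169 + L) = ((-11*1*15)*(-15) - 22201)*(21169 + (-7/3 + √11)) = (-11*15*(-15) - 22201)*(63500/3 + √11) = (-165*(-15) - 22201)*(63500/3 + √11) = (2475 - 22201)*(63500/3 + √11) = -19726*(63500/3 + √11) = -1252601000/3 - 19726*√11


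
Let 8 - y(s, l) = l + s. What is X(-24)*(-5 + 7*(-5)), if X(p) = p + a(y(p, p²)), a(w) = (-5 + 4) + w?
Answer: 22760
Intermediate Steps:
y(s, l) = 8 - l - s (y(s, l) = 8 - (l + s) = 8 + (-l - s) = 8 - l - s)
a(w) = -1 + w
X(p) = 7 - p² (X(p) = p + (-1 + (8 - p² - p)) = p + (-1 + (8 - p - p²)) = p + (7 - p - p²) = 7 - p²)
X(-24)*(-5 + 7*(-5)) = (7 - 1*(-24)²)*(-5 + 7*(-5)) = (7 - 1*576)*(-5 - 35) = (7 - 576)*(-40) = -569*(-40) = 22760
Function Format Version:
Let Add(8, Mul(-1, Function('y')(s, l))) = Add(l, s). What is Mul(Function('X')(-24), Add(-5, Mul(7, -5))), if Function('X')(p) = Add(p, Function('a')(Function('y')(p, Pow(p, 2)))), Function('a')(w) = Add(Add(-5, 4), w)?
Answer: 22760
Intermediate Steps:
Function('y')(s, l) = Add(8, Mul(-1, l), Mul(-1, s)) (Function('y')(s, l) = Add(8, Mul(-1, Add(l, s))) = Add(8, Add(Mul(-1, l), Mul(-1, s))) = Add(8, Mul(-1, l), Mul(-1, s)))
Function('a')(w) = Add(-1, w)
Function('X')(p) = Add(7, Mul(-1, Pow(p, 2))) (Function('X')(p) = Add(p, Add(-1, Add(8, Mul(-1, Pow(p, 2)), Mul(-1, p)))) = Add(p, Add(-1, Add(8, Mul(-1, p), Mul(-1, Pow(p, 2))))) = Add(p, Add(7, Mul(-1, p), Mul(-1, Pow(p, 2)))) = Add(7, Mul(-1, Pow(p, 2))))
Mul(Function('X')(-24), Add(-5, Mul(7, -5))) = Mul(Add(7, Mul(-1, Pow(-24, 2))), Add(-5, Mul(7, -5))) = Mul(Add(7, Mul(-1, 576)), Add(-5, -35)) = Mul(Add(7, -576), -40) = Mul(-569, -40) = 22760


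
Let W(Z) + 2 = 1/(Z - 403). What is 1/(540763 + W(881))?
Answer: 478/258483759 ≈ 1.8492e-6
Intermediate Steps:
W(Z) = -2 + 1/(-403 + Z) (W(Z) = -2 + 1/(Z - 403) = -2 + 1/(-403 + Z))
1/(540763 + W(881)) = 1/(540763 + (807 - 2*881)/(-403 + 881)) = 1/(540763 + (807 - 1762)/478) = 1/(540763 + (1/478)*(-955)) = 1/(540763 - 955/478) = 1/(258483759/478) = 478/258483759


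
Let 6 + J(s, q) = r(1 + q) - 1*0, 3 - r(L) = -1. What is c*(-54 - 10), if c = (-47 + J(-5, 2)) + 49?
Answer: 0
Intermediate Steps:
r(L) = 4 (r(L) = 3 - 1*(-1) = 3 + 1 = 4)
J(s, q) = -2 (J(s, q) = -6 + (4 - 1*0) = -6 + (4 + 0) = -6 + 4 = -2)
c = 0 (c = (-47 - 2) + 49 = -49 + 49 = 0)
c*(-54 - 10) = 0*(-54 - 10) = 0*(-64) = 0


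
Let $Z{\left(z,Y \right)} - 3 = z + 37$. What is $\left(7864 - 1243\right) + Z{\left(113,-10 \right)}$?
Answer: $6774$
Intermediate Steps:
$Z{\left(z,Y \right)} = 40 + z$ ($Z{\left(z,Y \right)} = 3 + \left(z + 37\right) = 3 + \left(37 + z\right) = 40 + z$)
$\left(7864 - 1243\right) + Z{\left(113,-10 \right)} = \left(7864 - 1243\right) + \left(40 + 113\right) = 6621 + 153 = 6774$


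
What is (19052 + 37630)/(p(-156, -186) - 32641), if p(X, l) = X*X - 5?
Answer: -9447/1385 ≈ -6.8209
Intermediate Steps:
p(X, l) = -5 + X² (p(X, l) = X² - 5 = -5 + X²)
(19052 + 37630)/(p(-156, -186) - 32641) = (19052 + 37630)/((-5 + (-156)²) - 32641) = 56682/((-5 + 24336) - 32641) = 56682/(24331 - 32641) = 56682/(-8310) = 56682*(-1/8310) = -9447/1385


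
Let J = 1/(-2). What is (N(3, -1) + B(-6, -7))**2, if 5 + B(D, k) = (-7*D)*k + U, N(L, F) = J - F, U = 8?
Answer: 337561/4 ≈ 84390.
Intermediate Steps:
J = -1/2 ≈ -0.50000
N(L, F) = -1/2 - F
B(D, k) = 3 - 7*D*k (B(D, k) = -5 + ((-7*D)*k + 8) = -5 + (-7*D*k + 8) = -5 + (8 - 7*D*k) = 3 - 7*D*k)
(N(3, -1) + B(-6, -7))**2 = ((-1/2 - 1*(-1)) + (3 - 7*(-6)*(-7)))**2 = ((-1/2 + 1) + (3 - 294))**2 = (1/2 - 291)**2 = (-581/2)**2 = 337561/4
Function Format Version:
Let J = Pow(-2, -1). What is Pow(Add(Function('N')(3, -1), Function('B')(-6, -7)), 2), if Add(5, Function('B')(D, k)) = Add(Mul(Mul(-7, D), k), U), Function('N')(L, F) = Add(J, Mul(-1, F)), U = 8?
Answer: Rational(337561, 4) ≈ 84390.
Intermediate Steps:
J = Rational(-1, 2) ≈ -0.50000
Function('N')(L, F) = Add(Rational(-1, 2), Mul(-1, F))
Function('B')(D, k) = Add(3, Mul(-7, D, k)) (Function('B')(D, k) = Add(-5, Add(Mul(Mul(-7, D), k), 8)) = Add(-5, Add(Mul(-7, D, k), 8)) = Add(-5, Add(8, Mul(-7, D, k))) = Add(3, Mul(-7, D, k)))
Pow(Add(Function('N')(3, -1), Function('B')(-6, -7)), 2) = Pow(Add(Add(Rational(-1, 2), Mul(-1, -1)), Add(3, Mul(-7, -6, -7))), 2) = Pow(Add(Add(Rational(-1, 2), 1), Add(3, -294)), 2) = Pow(Add(Rational(1, 2), -291), 2) = Pow(Rational(-581, 2), 2) = Rational(337561, 4)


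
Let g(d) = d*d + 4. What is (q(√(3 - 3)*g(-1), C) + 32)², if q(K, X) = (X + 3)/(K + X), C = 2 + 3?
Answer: 28224/25 ≈ 1129.0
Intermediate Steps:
C = 5
g(d) = 4 + d² (g(d) = d² + 4 = 4 + d²)
q(K, X) = (3 + X)/(K + X)
(q(√(3 - 3)*g(-1), C) + 32)² = ((3 + 5)/(√(3 - 3)*(4 + (-1)²) + 5) + 32)² = (8/(√0*(4 + 1) + 5) + 32)² = (8/(0*5 + 5) + 32)² = (8/(0 + 5) + 32)² = (8/5 + 32)² = (168/5)² = 28224/25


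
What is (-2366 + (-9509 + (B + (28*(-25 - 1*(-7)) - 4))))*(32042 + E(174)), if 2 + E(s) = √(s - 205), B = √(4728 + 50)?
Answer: -(12383 - √4778)*(32040 + I*√31) ≈ -3.9454e+8 - 68561.0*I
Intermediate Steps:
B = √4778 ≈ 69.123
E(s) = -2 + √(-205 + s) (E(s) = -2 + √(s - 205) = -2 + √(-205 + s))
(-2366 + (-9509 + (B + (28*(-25 - 1*(-7)) - 4))))*(32042 + E(174)) = (-2366 + (-9509 + (√4778 + (28*(-25 - 1*(-7)) - 4))))*(32042 + (-2 + √(-205 + 174))) = (-2366 + (-9509 + (√4778 + (28*(-25 + 7) - 4))))*(32042 + (-2 + √(-31))) = (-2366 + (-9509 + (√4778 + (28*(-18) - 4))))*(32042 + (-2 + I*√31)) = (-2366 + (-9509 + (√4778 + (-504 - 4))))*(32040 + I*√31) = (-2366 + (-9509 + (√4778 - 508)))*(32040 + I*√31) = (-2366 + (-9509 + (-508 + √4778)))*(32040 + I*√31) = (-2366 + (-10017 + √4778))*(32040 + I*√31) = (-12383 + √4778)*(32040 + I*√31)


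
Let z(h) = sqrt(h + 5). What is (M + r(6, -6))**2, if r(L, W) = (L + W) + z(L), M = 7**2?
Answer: (49 + sqrt(11))**2 ≈ 2737.0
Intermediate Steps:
z(h) = sqrt(5 + h)
M = 49
r(L, W) = L + W + sqrt(5 + L) (r(L, W) = (L + W) + sqrt(5 + L) = L + W + sqrt(5 + L))
(M + r(6, -6))**2 = (49 + (6 - 6 + sqrt(5 + 6)))**2 = (49 + (6 - 6 + sqrt(11)))**2 = (49 + sqrt(11))**2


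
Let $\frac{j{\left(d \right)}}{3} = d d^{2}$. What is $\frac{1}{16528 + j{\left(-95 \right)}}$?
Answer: $- \frac{1}{2555597} \approx -3.913 \cdot 10^{-7}$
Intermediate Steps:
$j{\left(d \right)} = 3 d^{3}$ ($j{\left(d \right)} = 3 d d^{2} = 3 d^{3}$)
$\frac{1}{16528 + j{\left(-95 \right)}} = \frac{1}{16528 + 3 \left(-95\right)^{3}} = \frac{1}{16528 + 3 \left(-857375\right)} = \frac{1}{16528 - 2572125} = \frac{1}{-2555597} = - \frac{1}{2555597}$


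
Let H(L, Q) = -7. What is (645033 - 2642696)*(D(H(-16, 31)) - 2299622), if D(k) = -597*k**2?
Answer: 4652307419125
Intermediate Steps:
(645033 - 2642696)*(D(H(-16, 31)) - 2299622) = (645033 - 2642696)*(-597*(-7)**2 - 2299622) = -1997663*(-597*49 - 2299622) = -1997663*(-29253 - 2299622) = -1997663*(-2328875) = 4652307419125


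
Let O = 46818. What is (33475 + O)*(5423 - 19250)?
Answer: -1110211311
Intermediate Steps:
(33475 + O)*(5423 - 19250) = (33475 + 46818)*(5423 - 19250) = 80293*(-13827) = -1110211311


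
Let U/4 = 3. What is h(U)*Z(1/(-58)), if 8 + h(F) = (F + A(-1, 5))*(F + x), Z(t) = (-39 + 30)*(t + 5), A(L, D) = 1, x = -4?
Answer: -124848/29 ≈ -4305.1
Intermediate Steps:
U = 12 (U = 4*3 = 12)
Z(t) = -45 - 9*t (Z(t) = -9*(5 + t) = -45 - 9*t)
h(F) = -8 + (1 + F)*(-4 + F) (h(F) = -8 + (F + 1)*(F - 4) = -8 + (1 + F)*(-4 + F))
h(U)*Z(1/(-58)) = (-12 + 12² - 3*12)*(-45 - 9/(-58)) = (-12 + 144 - 36)*(-45 - 9*(-1/58)) = 96*(-45 + 9/58) = 96*(-2601/58) = -124848/29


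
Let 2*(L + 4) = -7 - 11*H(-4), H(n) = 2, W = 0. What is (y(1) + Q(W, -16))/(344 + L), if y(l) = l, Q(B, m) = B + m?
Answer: -10/217 ≈ -0.046083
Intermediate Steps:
L = -37/2 (L = -4 + (-7 - 11*2)/2 = -4 + (-7 - 22)/2 = -4 + (½)*(-29) = -4 - 29/2 = -37/2 ≈ -18.500)
(y(1) + Q(W, -16))/(344 + L) = (1 + (0 - 16))/(344 - 37/2) = (1 - 16)/(651/2) = -15*2/651 = -10/217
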